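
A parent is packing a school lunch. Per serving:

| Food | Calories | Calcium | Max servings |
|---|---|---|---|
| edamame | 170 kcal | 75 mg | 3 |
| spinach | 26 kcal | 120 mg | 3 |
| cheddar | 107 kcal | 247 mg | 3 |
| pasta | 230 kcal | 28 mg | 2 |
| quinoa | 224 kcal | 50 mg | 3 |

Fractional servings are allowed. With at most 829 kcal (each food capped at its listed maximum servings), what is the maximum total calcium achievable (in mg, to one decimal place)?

1290.7 mg

Calcium per kcal: spinach 4.615, cheddar 2.308, edamame 0.4412, quinoa 0.2232, pasta 0.1217.
Take 3 servings of spinach: uses 78 kcal, +360.0 mg calcium (running total 360.0 mg).
Take 3 servings of cheddar: uses 321 kcal, +741.0 mg calcium (running total 1101.0 mg).
Take 2.529 servings of edamame: uses 430 kcal, +189.7 mg calcium (running total 1290.7 mg).
Greedy by best ratio exhausts the calories allowance optimally: 1290.7 mg.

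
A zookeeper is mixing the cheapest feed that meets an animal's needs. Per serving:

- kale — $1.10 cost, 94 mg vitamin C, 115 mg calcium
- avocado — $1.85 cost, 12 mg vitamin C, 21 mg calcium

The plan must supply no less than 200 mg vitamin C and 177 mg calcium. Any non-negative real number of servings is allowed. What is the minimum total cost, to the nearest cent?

Two binding constraints pin down two serving amounts, so the optimal mix uses at most two foods. The candidates are each food alone (scaled to the tighter of vitamin C/calcium) and each pair with both constraints tight.
kale only: max(200/94, 177/115) = 2.128 servings → $2.34.
avocado only: max(200/12, 177/21) = 16.67 servings → $30.83.
kale + avocado with both targets exact would need a negative amount; discard.
The minimum over all feasible corners is $2.34.

$2.34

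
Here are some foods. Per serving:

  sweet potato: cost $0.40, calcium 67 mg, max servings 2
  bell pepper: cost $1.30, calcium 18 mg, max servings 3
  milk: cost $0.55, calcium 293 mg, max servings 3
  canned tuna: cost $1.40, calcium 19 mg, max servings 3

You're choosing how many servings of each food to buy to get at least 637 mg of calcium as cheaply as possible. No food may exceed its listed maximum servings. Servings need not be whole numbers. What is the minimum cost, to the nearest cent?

Cost per mg of calcium: milk $0.0019, sweet potato $0.0060, bell pepper $0.0722, canned tuna $0.0737.
Take 2.174 servings of milk: +637.0 mg calcium for $1.20 (total $1.20, still need 0.0 mg).
Filling from the cheapest source first is optimal under one linear minimum: $1.20.

$1.20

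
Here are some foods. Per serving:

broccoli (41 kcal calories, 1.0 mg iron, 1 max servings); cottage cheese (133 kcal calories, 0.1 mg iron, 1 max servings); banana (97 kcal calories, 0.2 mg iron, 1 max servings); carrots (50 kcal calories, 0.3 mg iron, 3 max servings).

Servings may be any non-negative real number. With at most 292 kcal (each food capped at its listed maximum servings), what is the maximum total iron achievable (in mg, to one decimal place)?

2.1 mg

Iron per kcal: broccoli 0.02439, carrots 0.006, banana 0.002062, cottage cheese 0.0007519.
Take 1 serving of broccoli: uses 41 kcal, +1.0 mg iron (running total 1.0 mg).
Take 3 servings of carrots: uses 150 kcal, +0.9 mg iron (running total 1.9 mg).
Take 1 serving of banana: uses 97 kcal, +0.2 mg iron (running total 2.1 mg).
Take 0.03008 servings of cottage cheese: uses 4 kcal, +0.0 mg iron (running total 2.1 mg).
Filling greedily by iron-per-kcal is optimal for one linear limit, giving 2.1 mg.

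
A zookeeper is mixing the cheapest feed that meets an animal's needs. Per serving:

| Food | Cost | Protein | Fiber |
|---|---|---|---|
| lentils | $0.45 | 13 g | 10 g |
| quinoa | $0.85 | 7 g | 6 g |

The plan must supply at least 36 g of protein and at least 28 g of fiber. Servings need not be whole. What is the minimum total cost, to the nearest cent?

$1.26

Minimising a linear cost over {protein ≥ 36, fiber ≥ 28, servings ≥ 0} — the optimum is at a vertex, using one or two foods.
lentils only: max(36/13, 28/10) = 2.8 servings → $1.26.
quinoa only: max(36/7, 28/6) = 5.143 servings → $4.37.
lentils + quinoa with both tight: 2.5 servings and 0.5 servings → $1.55.
So the least-cost plan costs $1.26.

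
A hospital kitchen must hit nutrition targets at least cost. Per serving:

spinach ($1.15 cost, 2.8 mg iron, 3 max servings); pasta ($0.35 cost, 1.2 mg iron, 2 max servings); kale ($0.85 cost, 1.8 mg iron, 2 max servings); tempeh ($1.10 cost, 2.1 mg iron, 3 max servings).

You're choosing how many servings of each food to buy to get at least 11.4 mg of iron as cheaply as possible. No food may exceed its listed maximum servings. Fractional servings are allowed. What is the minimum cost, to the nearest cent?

$4.43

Cost per mg of iron: pasta $0.2917, spinach $0.4107, kale $0.4722, tempeh $0.5238.
Take 2 servings of pasta: +2.4 mg iron for $0.70 (total $0.70, still need 9.0 mg).
Take 3 servings of spinach: +8.4 mg iron for $3.45 (total $4.15, still need 0.6 mg).
Take 0.3333 servings of kale: +0.6 mg iron for $0.28 (total $4.43, still need 0.0 mg).
Filling from the cheapest source first is optimal under one linear minimum: $4.43.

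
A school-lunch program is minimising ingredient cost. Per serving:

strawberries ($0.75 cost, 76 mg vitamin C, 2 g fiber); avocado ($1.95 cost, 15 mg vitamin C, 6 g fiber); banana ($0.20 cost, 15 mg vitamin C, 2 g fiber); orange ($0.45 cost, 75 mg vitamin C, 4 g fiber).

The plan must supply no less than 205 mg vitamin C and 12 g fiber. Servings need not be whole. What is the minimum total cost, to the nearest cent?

$1.33

Check every corner: each single food scaled to meet both minima, and each pair solved so both constraints bind.
strawberries only: max(205/76, 12/2) = 6 servings → $4.50.
avocado only: max(205/15, 12/6) = 13.67 servings → $26.65.
banana only: max(205/15, 12/2) = 13.67 servings → $2.73.
orange only: max(205/75, 12/4) = 3 servings → $1.35.
strawberries + avocado with both tight: 2.465 servings and 1.178 servings → $4.15.
strawberries + banana with both tight: 1.885 servings and 4.115 servings → $2.24.
strawberries + orange: the both-tight solution has a negative serving — not a feasible corner.
avocado + banana with both targets exact would need a negative amount; discard.
avocado + orange with both tight: 0.2051 servings and 2.692 servings → $1.61.
banana + orange with both tight: 0.8889 servings and 2.556 servings → $1.33.
So the least-cost plan costs $1.33.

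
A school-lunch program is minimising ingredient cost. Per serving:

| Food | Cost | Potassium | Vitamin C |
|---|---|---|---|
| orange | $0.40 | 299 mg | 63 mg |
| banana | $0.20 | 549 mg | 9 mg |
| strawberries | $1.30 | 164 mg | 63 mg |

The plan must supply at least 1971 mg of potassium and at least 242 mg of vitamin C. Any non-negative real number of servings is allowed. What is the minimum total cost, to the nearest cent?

$1.77

With two linear requirements the optimum uses one or two foods; enumerate the corners.
orange only: max(1971/299, 242/63) = 6.592 servings → $2.64.
banana only: max(1971/549, 242/9) = 26.89 servings → $5.38.
strawberries only: max(1971/164, 242/63) = 12.02 servings → $15.62.
orange + banana with both tight: 3.609 servings and 1.624 servings → $1.77.
orange + strawberries: the both-tight solution has a negative serving — not a feasible corner.
banana + strawberries with both tight: 2.552 servings and 3.477 servings → $5.03.
Cheapest feasible corner: $1.77.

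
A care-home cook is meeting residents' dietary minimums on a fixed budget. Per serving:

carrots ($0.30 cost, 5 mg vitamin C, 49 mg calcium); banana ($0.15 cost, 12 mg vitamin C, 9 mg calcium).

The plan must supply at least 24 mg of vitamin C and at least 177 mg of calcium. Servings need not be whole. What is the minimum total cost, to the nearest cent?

$1.13

For a min-cost LP with two ≥-constraints, a basic feasible solution has at most two positive variables.
carrots only: max(24/5, 177/49) = 4.8 servings → $1.44.
banana only: max(24/12, 177/9) = 19.67 servings → $2.95.
carrots + banana with both tight: 3.514 servings and 0.5359 servings → $1.13.
The minimum over all feasible corners is $1.13.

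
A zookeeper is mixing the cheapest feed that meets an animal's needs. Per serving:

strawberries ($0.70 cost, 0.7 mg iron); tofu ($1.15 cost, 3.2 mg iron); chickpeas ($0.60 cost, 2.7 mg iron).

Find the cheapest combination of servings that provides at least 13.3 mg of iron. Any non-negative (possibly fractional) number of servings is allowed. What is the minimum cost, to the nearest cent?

Cost per mg of iron: chickpeas $0.2222, tofu $0.3594, strawberries $1.0000.
With no serving limits, use only chickpeas: 13.3 mg / 2.7 mg = 4.926 servings × $0.60 = $2.96.

$2.96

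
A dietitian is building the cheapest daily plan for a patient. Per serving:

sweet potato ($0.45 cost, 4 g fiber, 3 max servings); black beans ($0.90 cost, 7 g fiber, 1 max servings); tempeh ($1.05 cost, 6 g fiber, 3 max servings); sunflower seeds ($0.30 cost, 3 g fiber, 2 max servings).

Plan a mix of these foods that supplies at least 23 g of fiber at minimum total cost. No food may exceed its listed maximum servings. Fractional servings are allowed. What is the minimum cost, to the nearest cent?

$2.59

Cost per g of fiber: sunflower seeds $0.1000, sweet potato $0.1125, black beans $0.1286, tempeh $0.1750.
Take 2 servings of sunflower seeds: +6.0 g fiber for $0.60 (total $0.60, still need 17.0 g).
Take 3 servings of sweet potato: +12.0 g fiber for $1.35 (total $1.95, still need 5.0 g).
Take 0.7143 servings of black beans: +5.0 g fiber for $0.64 (total $2.59, still need 0.0 g).
Filling from the cheapest source first is optimal under one linear minimum: $2.59.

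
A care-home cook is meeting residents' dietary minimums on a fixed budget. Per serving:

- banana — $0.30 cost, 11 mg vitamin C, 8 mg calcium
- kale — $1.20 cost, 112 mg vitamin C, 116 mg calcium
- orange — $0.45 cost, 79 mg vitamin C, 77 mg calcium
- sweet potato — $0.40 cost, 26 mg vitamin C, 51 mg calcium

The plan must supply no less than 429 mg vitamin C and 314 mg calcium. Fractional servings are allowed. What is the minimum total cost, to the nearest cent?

At the optimum either one food covers both requirements or two foods hit both targets exactly; no other combination can be cheaper.
banana only: max(429/11, 314/8) = 39.25 servings → $11.78.
kale only: max(429/112, 314/116) = 3.83 servings → $4.60.
orange only: max(429/79, 314/77) = 5.43 servings → $2.44.
sweet potato only: max(429/26, 314/51) = 16.5 servings → $6.60.
banana + kale with both tight: 38.41 servings and 0.05789 servings → $11.59.
banana + orange with both tight: 38.27 servings and 0.1023 servings → $11.53.
banana + sweet potato with both tight: 38.85 servings and 0.06232 servings → $11.68.
kale + orange: intersection lies outside the first quadrant.
kale + sweet potato with both targets exact would need a negative amount; discard.
orange + sweet potato: intersection lies outside the first quadrant.
So the least-cost plan costs $2.44.

$2.44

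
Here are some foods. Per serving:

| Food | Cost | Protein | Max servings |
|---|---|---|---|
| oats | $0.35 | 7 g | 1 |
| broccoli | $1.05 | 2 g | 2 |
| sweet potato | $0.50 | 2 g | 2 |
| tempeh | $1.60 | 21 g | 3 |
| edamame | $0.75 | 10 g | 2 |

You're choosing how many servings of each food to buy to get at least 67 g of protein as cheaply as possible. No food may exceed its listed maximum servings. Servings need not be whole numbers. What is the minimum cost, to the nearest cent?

$4.90

Cost per g of protein: oats $0.0500, edamame $0.0750, tempeh $0.0762, sweet potato $0.2500, broccoli $0.5250.
Take 1 serving of oats: +7.0 g protein for $0.35 (total $0.35, still need 60.0 g).
Take 2 servings of edamame: +20.0 g protein for $1.50 (total $1.85, still need 40.0 g).
Take 1.905 servings of tempeh: +40.0 g protein for $3.05 (total $4.90, still need 0.0 g).
Greedy by cheapest-per-g is optimal for a single linear constraint, so the minimum cost is $4.90.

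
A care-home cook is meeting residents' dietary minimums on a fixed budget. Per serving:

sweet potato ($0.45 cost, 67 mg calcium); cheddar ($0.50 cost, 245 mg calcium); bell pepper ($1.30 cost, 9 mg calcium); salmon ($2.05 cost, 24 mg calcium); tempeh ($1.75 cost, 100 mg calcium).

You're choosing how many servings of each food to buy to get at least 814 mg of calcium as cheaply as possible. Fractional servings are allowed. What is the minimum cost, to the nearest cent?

Cost per mg of calcium: cheddar $0.0020, sweet potato $0.0067, tempeh $0.0175, salmon $0.0854, bell pepper $0.1444.
With no serving limits, use only cheddar: 814 mg / 245 mg = 3.322 servings × $0.50 = $1.66.

$1.66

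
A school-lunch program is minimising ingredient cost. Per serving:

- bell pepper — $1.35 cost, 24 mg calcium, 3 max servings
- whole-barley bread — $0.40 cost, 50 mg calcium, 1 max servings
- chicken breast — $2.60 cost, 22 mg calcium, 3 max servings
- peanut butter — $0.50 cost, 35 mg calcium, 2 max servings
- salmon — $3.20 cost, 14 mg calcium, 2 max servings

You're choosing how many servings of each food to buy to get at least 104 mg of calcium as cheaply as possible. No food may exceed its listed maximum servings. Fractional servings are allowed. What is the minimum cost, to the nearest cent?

$1.17

Cost per mg of calcium: whole-barley bread $0.0080, peanut butter $0.0143, bell pepper $0.0563, chicken breast $0.1182, salmon $0.2286.
Take 1 serving of whole-barley bread: +50.0 mg calcium for $0.40 (total $0.40, still need 54.0 mg).
Take 1.543 servings of peanut butter: +54.0 mg calcium for $0.77 (total $1.17, still need 0.0 mg).
Filling from the cheapest source first is optimal under one linear minimum: $1.17.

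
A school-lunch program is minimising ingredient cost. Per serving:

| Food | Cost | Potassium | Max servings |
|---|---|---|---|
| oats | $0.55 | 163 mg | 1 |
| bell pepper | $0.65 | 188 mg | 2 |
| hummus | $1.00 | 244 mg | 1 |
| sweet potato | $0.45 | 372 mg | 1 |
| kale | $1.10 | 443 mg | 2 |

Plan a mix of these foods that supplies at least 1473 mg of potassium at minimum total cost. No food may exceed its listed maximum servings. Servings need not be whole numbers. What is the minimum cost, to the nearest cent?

$3.38

Cost per mg of potassium: sweet potato $0.0012, kale $0.0025, oats $0.0034, bell pepper $0.0035, hummus $0.0041.
Take 1 serving of sweet potato: +372.0 mg potassium for $0.45 (total $0.45, still need 1101.0 mg).
Take 2 servings of kale: +886.0 mg potassium for $2.20 (total $2.65, still need 215.0 mg).
Take 1 serving of oats: +163.0 mg potassium for $0.55 (total $3.20, still need 52.0 mg).
Take 0.2766 servings of bell pepper: +52.0 mg potassium for $0.18 (total $3.38, still need 0.0 mg).
Filling from the cheapest source first is optimal under one linear minimum: $3.38.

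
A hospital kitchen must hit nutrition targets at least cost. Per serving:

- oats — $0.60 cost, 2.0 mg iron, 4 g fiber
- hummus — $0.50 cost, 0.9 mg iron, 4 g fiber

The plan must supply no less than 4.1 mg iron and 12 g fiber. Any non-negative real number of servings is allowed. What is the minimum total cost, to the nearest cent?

The cheapest plan sits at a corner of the feasible region — with two constraints it uses at most two foods.
oats only: max(4.1/2.0, 12/4) = 3 servings → $1.80.
hummus only: max(4.1/0.9, 12/4) = 4.556 servings → $2.28.
oats + hummus with both tight: 1.273 servings and 1.727 servings → $1.63.
So the least-cost plan costs $1.63.

$1.63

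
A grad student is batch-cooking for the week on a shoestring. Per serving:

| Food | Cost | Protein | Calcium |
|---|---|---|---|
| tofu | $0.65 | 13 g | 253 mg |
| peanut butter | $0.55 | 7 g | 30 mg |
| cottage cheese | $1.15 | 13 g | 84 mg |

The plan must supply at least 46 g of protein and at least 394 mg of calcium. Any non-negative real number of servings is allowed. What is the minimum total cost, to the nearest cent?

$2.30

A basic optimal solution has at most two foods positive. Try each food alone and each pair with both targets met exactly.
tofu only: max(46/13, 394/253) = 3.538 servings → $2.30.
peanut butter only: max(46/7, 394/30) = 13.13 servings → $7.22.
cottage cheese only: max(46/13, 394/84) = 4.69 servings → $5.39.
tofu + peanut butter with both tight: 0.9978 servings and 4.718 servings → $3.24.
tofu + cottage cheese with both tight: 0.5726 servings and 2.966 servings → $3.78.
peanut butter + cottage cheese: intersection lies outside the first quadrant.
So the least-cost plan costs $2.30.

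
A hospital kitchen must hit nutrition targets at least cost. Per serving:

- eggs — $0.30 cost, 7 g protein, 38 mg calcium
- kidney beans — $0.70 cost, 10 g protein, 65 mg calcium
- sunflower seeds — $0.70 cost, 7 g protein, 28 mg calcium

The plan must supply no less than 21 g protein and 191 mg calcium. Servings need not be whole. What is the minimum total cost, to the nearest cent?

$1.51

The cheapest plan sits at a corner of the feasible region — with two constraints it uses at most two foods.
eggs only: max(21/7, 191/38) = 5.026 servings → $1.51.
kidney beans only: max(21/10, 191/65) = 2.938 servings → $2.06.
sunflower seeds only: max(21/7, 191/28) = 6.821 servings → $4.78.
eggs + kidney beans: intersection lies outside the first quadrant.
eggs + sunflower seeds with both targets exact would need a negative amount; discard.
kidney beans + sunflower seeds with both targets exact would need a negative amount; discard.
Cheapest feasible corner: $1.51.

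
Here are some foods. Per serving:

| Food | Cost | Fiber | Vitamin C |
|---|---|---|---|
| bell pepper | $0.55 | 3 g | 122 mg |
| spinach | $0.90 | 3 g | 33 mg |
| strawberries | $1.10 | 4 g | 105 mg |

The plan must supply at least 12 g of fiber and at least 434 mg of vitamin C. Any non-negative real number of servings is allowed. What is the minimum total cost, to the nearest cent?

$2.20

With two linear requirements the optimum uses one or two foods; enumerate the corners.
bell pepper only: max(12/3, 434/122) = 4 servings → $2.20.
spinach only: max(12/3, 434/33) = 13.15 servings → $11.84.
strawberries only: max(12/4, 434/105) = 4.133 servings → $4.55.
bell pepper + spinach with both tight: 3.393 servings and 0.6067 servings → $2.41.
bell pepper + strawberries with both tight: 2.751 servings and 0.9364 servings → $2.54.
spinach + strawberries: intersection lies outside the first quadrant.
Cheapest feasible corner: $2.20.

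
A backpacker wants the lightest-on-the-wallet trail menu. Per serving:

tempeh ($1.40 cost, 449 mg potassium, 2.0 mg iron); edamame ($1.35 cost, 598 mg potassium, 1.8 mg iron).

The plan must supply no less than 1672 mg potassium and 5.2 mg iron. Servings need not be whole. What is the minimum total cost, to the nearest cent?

Minimising a linear cost over {potassium ≥ 1672, iron ≥ 5.2, servings ≥ 0} — the optimum is at a vertex, using one or two foods.
tempeh only: max(1672/449, 5.2/2.0) = 3.724 servings → $5.21.
edamame only: max(1672/598, 5.2/1.8) = 2.889 servings → $3.90.
tempeh + edamame with both tight: 0.2579 servings and 2.602 servings → $3.87.
Cheapest feasible corner: $3.87.

$3.87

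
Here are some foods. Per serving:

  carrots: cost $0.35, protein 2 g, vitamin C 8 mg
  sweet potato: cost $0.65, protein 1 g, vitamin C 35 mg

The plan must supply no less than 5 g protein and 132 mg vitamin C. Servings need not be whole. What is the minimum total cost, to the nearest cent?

At the optimum either one food covers both requirements or two foods hit both targets exactly; no other combination can be cheaper.
carrots only: max(5/2, 132/8) = 16.5 servings → $5.78.
sweet potato only: max(5/1, 132/35) = 5 servings → $3.25.
carrots + sweet potato with both tight: 0.6935 servings and 3.613 servings → $2.59.
Cheapest feasible corner: $2.59.

$2.59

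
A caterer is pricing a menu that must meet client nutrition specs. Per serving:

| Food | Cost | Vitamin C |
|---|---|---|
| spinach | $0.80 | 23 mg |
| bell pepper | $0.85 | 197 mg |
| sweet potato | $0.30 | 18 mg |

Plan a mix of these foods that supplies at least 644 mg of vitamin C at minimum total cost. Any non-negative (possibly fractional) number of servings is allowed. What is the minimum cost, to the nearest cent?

Cost per mg of vitamin C: bell pepper $0.0043, sweet potato $0.0167, spinach $0.0348.
With no serving limits, use only bell pepper: 644 mg / 197 mg = 3.269 servings × $0.85 = $2.78.

$2.78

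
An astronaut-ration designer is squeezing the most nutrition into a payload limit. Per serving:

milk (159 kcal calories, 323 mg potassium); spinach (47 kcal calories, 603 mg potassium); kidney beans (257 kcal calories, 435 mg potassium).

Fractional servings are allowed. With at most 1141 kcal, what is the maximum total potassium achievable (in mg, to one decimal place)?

Potassium per kcal: spinach 12.83, milk 2.031, kidney beans 1.693.
With no serving limits, spend the whole calories allowance on spinach: 1141 kcal / 47 kcal × 603 mg = 14638.8 mg.

14638.8 mg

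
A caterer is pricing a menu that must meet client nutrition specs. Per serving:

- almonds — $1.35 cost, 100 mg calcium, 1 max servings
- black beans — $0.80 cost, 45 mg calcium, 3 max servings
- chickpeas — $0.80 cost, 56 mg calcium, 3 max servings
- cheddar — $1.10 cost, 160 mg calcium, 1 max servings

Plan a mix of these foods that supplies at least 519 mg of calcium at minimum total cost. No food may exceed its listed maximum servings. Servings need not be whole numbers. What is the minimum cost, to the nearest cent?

$6.47

Cost per mg of calcium: cheddar $0.0069, almonds $0.0135, chickpeas $0.0143, black beans $0.0178.
Take 1 serving of cheddar: +160.0 mg calcium for $1.10 (total $1.10, still need 359.0 mg).
Take 1 serving of almonds: +100.0 mg calcium for $1.35 (total $2.45, still need 259.0 mg).
Take 3 servings of chickpeas: +168.0 mg calcium for $2.40 (total $4.85, still need 91.0 mg).
Take 2.022 servings of black beans: +91.0 mg calcium for $1.62 (total $6.47, still need 0.0 mg).
Filling from the cheapest source first is optimal under one linear minimum: $6.47.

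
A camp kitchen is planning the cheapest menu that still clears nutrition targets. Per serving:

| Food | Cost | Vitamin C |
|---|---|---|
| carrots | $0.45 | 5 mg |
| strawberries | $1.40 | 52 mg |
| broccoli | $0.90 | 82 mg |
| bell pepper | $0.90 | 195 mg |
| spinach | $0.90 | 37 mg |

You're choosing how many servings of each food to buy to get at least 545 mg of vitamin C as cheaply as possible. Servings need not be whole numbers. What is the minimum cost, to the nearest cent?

Cost per mg of vitamin C: bell pepper $0.0046, broccoli $0.0110, spinach $0.0243, strawberries $0.0269, carrots $0.0900.
With no serving limits, use only bell pepper: 545 mg / 195 mg = 2.795 servings × $0.90 = $2.52.

$2.52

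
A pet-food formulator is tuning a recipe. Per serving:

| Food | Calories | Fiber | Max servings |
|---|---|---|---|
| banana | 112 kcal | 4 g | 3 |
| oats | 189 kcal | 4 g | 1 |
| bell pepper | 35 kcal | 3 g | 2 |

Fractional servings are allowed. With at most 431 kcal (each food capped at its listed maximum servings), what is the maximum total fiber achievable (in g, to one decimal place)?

Fiber per kcal: bell pepper 0.08571, banana 0.03571, oats 0.02116.
Take 2 servings of bell pepper: uses 70 kcal, +6.0 g fiber (running total 6.0 g).
Take 3 servings of banana: uses 336 kcal, +12.0 g fiber (running total 18.0 g).
Take 0.1323 servings of oats: uses 25 kcal, +0.5 g fiber (running total 18.5 g).
Filling greedily by fiber-per-kcal is optimal for one linear limit, giving 18.5 g.

18.5 g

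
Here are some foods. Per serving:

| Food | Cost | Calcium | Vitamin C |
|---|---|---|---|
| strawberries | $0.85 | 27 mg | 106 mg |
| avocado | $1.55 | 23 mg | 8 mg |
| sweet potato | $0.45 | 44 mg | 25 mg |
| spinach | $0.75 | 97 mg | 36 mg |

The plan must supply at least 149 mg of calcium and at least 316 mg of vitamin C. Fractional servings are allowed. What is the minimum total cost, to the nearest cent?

$2.89

A basic optimal solution has at most two foods positive. Try each food alone and each pair with both targets met exactly.
strawberries only: max(149/27, 316/106) = 5.519 servings → $4.69.
avocado only: max(149/23, 316/8) = 39.5 servings → $61.23.
sweet potato only: max(149/44, 316/25) = 12.64 servings → $5.69.
spinach only: max(149/97, 316/36) = 8.778 servings → $6.58.
strawberries + avocado with both tight: 2.734 servings and 3.268 servings → $7.39.
strawberries + sweet potato with both tight: 2.552 servings and 1.821 servings → $2.99.
strawberries + spinach with both tight: 2.716 servings and 0.78 servings → $2.89.
avocado + sweet potato: intersection lies outside the first quadrant.
avocado + spinach: intersection lies outside the first quadrant.
sweet potato + spinach: the both-tight solution has a negative serving — not a feasible corner.
Cheapest feasible corner: $2.89.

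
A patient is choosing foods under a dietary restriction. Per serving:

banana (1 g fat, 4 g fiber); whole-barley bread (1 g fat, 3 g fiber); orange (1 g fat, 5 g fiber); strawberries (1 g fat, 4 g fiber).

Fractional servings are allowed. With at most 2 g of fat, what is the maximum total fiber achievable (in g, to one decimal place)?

Fiber per g fat: orange 5, banana 4, strawberries 4, whole-barley bread 3.
With no serving limits, spend the whole fat allowance on orange: 2 g / 1 g × 5 g = 10.0 g.

10.0 g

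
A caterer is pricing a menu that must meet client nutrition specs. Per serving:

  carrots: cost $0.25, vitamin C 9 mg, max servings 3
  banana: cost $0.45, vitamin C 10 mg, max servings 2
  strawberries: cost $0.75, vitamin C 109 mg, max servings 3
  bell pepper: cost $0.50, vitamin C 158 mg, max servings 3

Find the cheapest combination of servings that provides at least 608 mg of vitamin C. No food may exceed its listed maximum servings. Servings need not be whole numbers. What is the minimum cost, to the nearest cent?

Cost per mg of vitamin C: bell pepper $0.0032, strawberries $0.0069, carrots $0.0278, banana $0.0450.
Take 3 servings of bell pepper: +474.0 mg vitamin C for $1.50 (total $1.50, still need 134.0 mg).
Take 1.229 servings of strawberries: +134.0 mg vitamin C for $0.92 (total $2.42, still need 0.0 mg).
Filling from the cheapest source first is optimal under one linear minimum: $2.42.

$2.42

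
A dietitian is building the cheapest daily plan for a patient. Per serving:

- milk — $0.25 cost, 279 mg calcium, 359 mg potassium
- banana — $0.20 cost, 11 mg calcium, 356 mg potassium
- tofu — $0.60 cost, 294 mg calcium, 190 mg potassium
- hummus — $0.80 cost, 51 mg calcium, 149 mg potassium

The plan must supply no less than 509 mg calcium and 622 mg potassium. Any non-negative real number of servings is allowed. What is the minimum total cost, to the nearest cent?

Check every corner: each single food scaled to meet both minima, and each pair solved so both constraints bind.
milk only: max(509/279, 622/359) = 1.824 servings → $0.46.
banana only: max(509/11, 622/356) = 46.27 servings → $9.25.
tofu only: max(509/294, 622/190) = 3.274 servings → $1.96.
hummus only: max(509/51, 622/149) = 9.98 servings → $7.98.
milk + banana: intersection lies outside the first quadrant.
milk + tofu with both tight: 1.64 servings and 0.175 servings → $0.51.
milk + hummus: intersection lies outside the first quadrant.
banana + tofu with both tight: 0.84 servings and 1.7 servings → $1.19.
banana + hummus: intersection lies outside the first quadrant.
tofu + hummus with both tight: 1.293 servings and 2.525 servings → $2.80.
Cheapest feasible corner: $0.46.

$0.46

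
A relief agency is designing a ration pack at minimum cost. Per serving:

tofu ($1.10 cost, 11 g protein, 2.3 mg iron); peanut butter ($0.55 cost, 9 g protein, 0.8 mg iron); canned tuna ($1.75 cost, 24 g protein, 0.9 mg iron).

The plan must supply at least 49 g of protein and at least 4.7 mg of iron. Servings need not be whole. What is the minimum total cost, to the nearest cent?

$3.11

At the optimum either one food covers both requirements or two foods hit both targets exactly; no other combination can be cheaper.
tofu only: max(49/11, 4.7/2.3) = 4.455 servings → $4.90.
peanut butter only: max(49/9, 4.7/0.8) = 5.875 servings → $3.23.
canned tuna only: max(49/24, 4.7/0.9) = 5.222 servings → $9.14.
tofu + peanut butter with both tight: 0.2605 servings and 5.126 servings → $3.11.
tofu + canned tuna with both tight: 1.517 servings and 1.347 servings → $4.02.
peanut butter + canned tuna: intersection lies outside the first quadrant.
So the least-cost plan costs $3.11.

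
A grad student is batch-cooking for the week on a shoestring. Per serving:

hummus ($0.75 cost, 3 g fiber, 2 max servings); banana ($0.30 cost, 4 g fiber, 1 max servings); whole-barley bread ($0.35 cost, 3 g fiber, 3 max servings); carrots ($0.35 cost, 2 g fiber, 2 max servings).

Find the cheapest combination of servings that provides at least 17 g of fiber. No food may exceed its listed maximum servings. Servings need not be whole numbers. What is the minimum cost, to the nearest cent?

$2.05

Cost per g of fiber: banana $0.0750, whole-barley bread $0.1167, carrots $0.1750, hummus $0.2500.
Take 1 serving of banana: +4.0 g fiber for $0.30 (total $0.30, still need 13.0 g).
Take 3 servings of whole-barley bread: +9.0 g fiber for $1.05 (total $1.35, still need 4.0 g).
Take 2 servings of carrots: +4.0 g fiber for $0.70 (total $2.05, still need 0.0 g).
Greedy by cheapest-per-g is optimal for a single linear constraint, so the minimum cost is $2.05.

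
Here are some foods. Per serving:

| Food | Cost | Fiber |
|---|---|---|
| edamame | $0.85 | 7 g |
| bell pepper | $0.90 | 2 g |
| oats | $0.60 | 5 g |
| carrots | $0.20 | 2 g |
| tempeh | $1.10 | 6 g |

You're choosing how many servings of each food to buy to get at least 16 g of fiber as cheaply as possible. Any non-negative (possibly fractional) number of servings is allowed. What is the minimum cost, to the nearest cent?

$1.60

Cost per g of fiber: carrots $0.1000, oats $0.1200, edamame $0.1214, tempeh $0.1833, bell pepper $0.4500.
With no serving limits, use only carrots: 16 g / 2 g = 8 servings × $0.20 = $1.60.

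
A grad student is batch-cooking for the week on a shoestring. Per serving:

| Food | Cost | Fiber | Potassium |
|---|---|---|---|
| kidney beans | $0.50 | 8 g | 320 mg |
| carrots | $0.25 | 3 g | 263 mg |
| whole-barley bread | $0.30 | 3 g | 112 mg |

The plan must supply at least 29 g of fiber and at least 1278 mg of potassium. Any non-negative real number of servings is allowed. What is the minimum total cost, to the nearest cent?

For a min-cost LP with two ≥-constraints, a basic feasible solution has at most two positive variables.
kidney beans only: max(29/8, 1278/320) = 3.994 servings → $2.00.
carrots only: max(29/3, 1278/263) = 9.667 servings → $2.42.
whole-barley bread only: max(29/3, 1278/112) = 11.41 servings → $3.42.
kidney beans + carrots with both tight: 3.316 servings and 0.8252 servings → $1.86.
kidney beans + whole-barley bread: the both-tight solution has a negative serving — not a feasible corner.
carrots + whole-barley bread with both tight: 1.294 servings and 8.373 servings → $2.84.
The minimum over all feasible corners is $1.86.

$1.86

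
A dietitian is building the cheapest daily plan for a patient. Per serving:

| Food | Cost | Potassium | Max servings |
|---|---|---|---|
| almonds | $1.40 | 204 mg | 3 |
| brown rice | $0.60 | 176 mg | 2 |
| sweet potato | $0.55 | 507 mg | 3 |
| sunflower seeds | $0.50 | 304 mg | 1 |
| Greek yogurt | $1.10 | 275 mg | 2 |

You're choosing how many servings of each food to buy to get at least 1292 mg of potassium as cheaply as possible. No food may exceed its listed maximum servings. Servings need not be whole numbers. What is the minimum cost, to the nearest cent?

$1.40

Cost per mg of potassium: sweet potato $0.0011, sunflower seeds $0.0016, brown rice $0.0034, Greek yogurt $0.0040, almonds $0.0069.
Take 2.548 servings of sweet potato: +1292.0 mg potassium for $1.40 (total $1.40, still need 0.0 mg).
Filling from the cheapest source first is optimal under one linear minimum: $1.40.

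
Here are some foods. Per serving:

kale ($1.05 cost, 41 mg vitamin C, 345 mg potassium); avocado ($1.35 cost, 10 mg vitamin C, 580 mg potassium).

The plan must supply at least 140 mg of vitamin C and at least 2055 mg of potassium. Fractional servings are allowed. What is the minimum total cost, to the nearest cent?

$5.52

With two linear requirements the optimum uses one or two foods; enumerate the corners.
kale only: max(140/41, 2055/345) = 5.957 servings → $6.25.
avocado only: max(140/10, 2055/580) = 14 servings → $18.90.
kale + avocado with both tight: 2.983 servings and 1.769 servings → $5.52.
So the least-cost plan costs $5.52.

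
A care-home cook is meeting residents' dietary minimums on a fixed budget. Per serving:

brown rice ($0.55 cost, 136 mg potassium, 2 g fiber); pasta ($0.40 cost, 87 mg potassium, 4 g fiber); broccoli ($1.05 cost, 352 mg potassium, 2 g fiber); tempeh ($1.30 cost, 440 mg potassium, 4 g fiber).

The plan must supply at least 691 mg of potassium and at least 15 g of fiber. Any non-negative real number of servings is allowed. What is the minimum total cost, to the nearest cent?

Compare the cost at each extreme point of the feasible region.
brown rice only: max(691/136, 15/2) = 7.5 servings → $4.12.
pasta only: max(691/87, 15/4) = 7.943 servings → $3.18.
broccoli only: max(691/352, 15/2) = 7.5 servings → $7.88.
tempeh only: max(691/440, 15/4) = 3.75 servings → $4.88.
brown rice + pasta with both tight: 3.943 servings and 1.778 servings → $2.88.
brown rice + broccoli: intersection lies outside the first quadrant.
brown rice + tempeh: the both-tight solution has a negative serving — not a feasible corner.
pasta + broccoli with both tight: 3.159 servings and 1.182 servings → $2.50.
pasta + tempeh with both tight: 2.717 servings and 1.033 servings → $2.43.
broccoli + tempeh: the both-tight solution has a negative serving — not a feasible corner.
Cheapest feasible corner: $2.43.

$2.43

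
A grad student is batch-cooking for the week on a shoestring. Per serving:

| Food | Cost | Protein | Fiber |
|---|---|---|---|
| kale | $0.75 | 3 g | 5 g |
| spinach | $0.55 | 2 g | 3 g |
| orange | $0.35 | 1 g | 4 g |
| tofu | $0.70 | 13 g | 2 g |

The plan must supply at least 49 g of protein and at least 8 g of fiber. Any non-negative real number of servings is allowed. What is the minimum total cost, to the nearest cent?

$2.67

For a min-cost LP with two ≥-constraints, a basic feasible solution has at most two positive variables.
kale only: max(49/3, 8/5) = 16.33 servings → $12.25.
spinach only: max(49/2, 8/3) = 24.5 servings → $13.47.
orange only: max(49/1, 8/4) = 49 servings → $17.15.
tofu only: max(49/13, 8/2) = 4 servings → $2.80.
kale + spinach: intersection lies outside the first quadrant.
kale + orange: intersection lies outside the first quadrant.
kale + tofu with both tight: 0.1017 servings and 3.746 servings → $2.70.
spinach + orange with both targets exact would need a negative amount; discard.
spinach + tofu with both tight: 0.1714 servings and 3.743 servings → $2.71.
orange + tofu with both tight: 0.12 servings and 3.76 servings → $2.67.
Cheapest feasible corner: $2.67.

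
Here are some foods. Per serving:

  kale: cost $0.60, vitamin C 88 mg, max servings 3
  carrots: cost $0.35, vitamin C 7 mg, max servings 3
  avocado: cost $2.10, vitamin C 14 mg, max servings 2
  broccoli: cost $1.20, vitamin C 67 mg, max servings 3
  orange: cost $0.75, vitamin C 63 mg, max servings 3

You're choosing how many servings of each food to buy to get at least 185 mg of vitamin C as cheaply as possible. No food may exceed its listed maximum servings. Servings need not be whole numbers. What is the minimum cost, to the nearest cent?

$1.26

Cost per mg of vitamin C: kale $0.0068, orange $0.0119, broccoli $0.0179, carrots $0.0500, avocado $0.1500.
Take 2.102 servings of kale: +185.0 mg vitamin C for $1.26 (total $1.26, still need 0.0 mg).
Greedy by cheapest-per-mg is optimal for a single linear constraint, so the minimum cost is $1.26.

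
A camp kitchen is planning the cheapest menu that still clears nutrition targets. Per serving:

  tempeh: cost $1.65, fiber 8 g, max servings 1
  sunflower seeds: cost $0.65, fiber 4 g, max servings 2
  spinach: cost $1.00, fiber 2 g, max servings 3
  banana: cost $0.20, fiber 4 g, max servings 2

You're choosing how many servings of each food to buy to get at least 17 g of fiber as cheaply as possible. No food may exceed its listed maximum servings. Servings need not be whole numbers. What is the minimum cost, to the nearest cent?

Cost per g of fiber: banana $0.0500, sunflower seeds $0.1625, tempeh $0.2062, spinach $0.5000.
Take 2 servings of banana: +8.0 g fiber for $0.40 (total $0.40, still need 9.0 g).
Take 2 servings of sunflower seeds: +8.0 g fiber for $1.30 (total $1.70, still need 1.0 g).
Take 0.125 servings of tempeh: +1.0 g fiber for $0.21 (total $1.91, still need 0.0 g).
Greedy by cheapest-per-g is optimal for a single linear constraint, so the minimum cost is $1.91.

$1.91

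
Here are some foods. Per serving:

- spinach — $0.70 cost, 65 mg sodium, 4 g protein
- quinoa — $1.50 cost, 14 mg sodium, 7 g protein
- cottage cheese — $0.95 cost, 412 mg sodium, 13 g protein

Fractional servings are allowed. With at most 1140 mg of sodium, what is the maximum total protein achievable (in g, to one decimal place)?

570.0 g

Protein per mg sodium: quinoa 0.5, spinach 0.06154, cottage cheese 0.03155.
With no serving limits, spend the whole sodium allowance on quinoa: 1140 mg / 14 mg × 7 g = 570.0 g.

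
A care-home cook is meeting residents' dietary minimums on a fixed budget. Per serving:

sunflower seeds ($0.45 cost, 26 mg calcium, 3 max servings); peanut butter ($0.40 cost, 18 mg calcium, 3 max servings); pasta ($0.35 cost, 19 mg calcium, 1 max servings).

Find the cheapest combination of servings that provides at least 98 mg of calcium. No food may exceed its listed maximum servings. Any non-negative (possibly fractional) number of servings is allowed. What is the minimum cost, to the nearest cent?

Cost per mg of calcium: sunflower seeds $0.0173, pasta $0.0184, peanut butter $0.0222.
Take 3 servings of sunflower seeds: +78.0 mg calcium for $1.35 (total $1.35, still need 20.0 mg).
Take 1 serving of pasta: +19.0 mg calcium for $0.35 (total $1.70, still need 1.0 mg).
Take 0.05556 servings of peanut butter: +1.0 mg calcium for $0.02 (total $1.72, still need 0.0 mg).
Greedy by cheapest-per-mg is optimal for a single linear constraint, so the minimum cost is $1.72.

$1.72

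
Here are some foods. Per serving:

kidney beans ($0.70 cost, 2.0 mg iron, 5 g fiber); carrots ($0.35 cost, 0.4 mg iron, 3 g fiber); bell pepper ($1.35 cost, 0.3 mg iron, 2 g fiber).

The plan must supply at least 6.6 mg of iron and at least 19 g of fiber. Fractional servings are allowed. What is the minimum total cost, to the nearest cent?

$2.57

An LP optimum is at a vertex; with two nutrient constraints at most two foods are used. Check each candidate.
kidney beans only: max(6.6/2.0, 19/5) = 3.8 servings → $2.66.
carrots only: max(6.6/0.4, 19/3) = 16.5 servings → $5.78.
bell pepper only: max(6.6/0.3, 19/2) = 22 servings → $29.70.
kidney beans + carrots with both tight: 3.05 servings and 1.25 servings → $2.57.
kidney beans + bell pepper with both tight: 3 servings and 2 servings → $4.80.
carrots + bell pepper: intersection lies outside the first quadrant.
So the least-cost plan costs $2.57.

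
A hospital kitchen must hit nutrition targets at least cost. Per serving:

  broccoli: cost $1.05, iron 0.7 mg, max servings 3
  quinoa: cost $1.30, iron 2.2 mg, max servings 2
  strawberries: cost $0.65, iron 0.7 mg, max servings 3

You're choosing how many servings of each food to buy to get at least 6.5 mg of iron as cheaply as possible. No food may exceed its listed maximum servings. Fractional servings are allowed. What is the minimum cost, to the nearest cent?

$4.55

Cost per mg of iron: quinoa $0.5909, strawberries $0.9286, broccoli $1.5000.
Take 2 servings of quinoa: +4.4 mg iron for $2.60 (total $2.60, still need 2.1 mg).
Take 3 servings of strawberries: +2.1 mg iron for $1.95 (total $4.55, still need 0.0 mg).
Filling from the cheapest source first is optimal under one linear minimum: $4.55.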